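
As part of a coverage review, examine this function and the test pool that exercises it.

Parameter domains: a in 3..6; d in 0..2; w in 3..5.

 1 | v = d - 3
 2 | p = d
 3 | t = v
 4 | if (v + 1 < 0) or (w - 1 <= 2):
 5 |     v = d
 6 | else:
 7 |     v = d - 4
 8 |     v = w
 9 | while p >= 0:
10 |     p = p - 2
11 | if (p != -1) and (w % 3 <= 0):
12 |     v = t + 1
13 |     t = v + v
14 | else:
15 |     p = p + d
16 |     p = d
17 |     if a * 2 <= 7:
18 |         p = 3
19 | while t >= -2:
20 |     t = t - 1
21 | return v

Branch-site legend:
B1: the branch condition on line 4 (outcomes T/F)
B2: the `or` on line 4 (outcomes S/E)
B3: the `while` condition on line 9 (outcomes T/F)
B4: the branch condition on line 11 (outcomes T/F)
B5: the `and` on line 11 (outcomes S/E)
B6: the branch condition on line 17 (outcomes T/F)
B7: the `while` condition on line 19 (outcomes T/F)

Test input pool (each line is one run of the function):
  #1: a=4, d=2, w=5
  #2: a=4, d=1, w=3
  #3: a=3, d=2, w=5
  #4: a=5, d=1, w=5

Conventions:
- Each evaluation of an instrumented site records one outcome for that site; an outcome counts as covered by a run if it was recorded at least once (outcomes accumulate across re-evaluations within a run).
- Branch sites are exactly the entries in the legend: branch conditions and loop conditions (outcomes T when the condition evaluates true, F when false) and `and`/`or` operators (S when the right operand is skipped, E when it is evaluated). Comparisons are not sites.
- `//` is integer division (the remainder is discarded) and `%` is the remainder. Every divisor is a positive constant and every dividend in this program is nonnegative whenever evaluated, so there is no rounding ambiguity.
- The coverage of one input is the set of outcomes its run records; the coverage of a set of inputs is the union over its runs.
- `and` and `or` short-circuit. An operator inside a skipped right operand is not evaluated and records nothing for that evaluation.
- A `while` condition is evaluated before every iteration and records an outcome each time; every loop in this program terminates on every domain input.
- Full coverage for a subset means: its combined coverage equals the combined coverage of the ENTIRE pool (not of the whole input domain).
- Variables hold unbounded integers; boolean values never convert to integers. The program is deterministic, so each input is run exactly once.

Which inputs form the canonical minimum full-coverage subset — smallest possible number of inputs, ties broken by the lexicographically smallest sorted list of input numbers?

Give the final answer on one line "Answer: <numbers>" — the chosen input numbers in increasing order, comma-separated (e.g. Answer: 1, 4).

input #1 (a=4, d=2, w=5): events B2->E, B1->F, B3->T, B3->T, B3->F, B5->E, B4->F, B6->F, B7->T, B7->T, B7->F; covers B1=F, B2=E, B3=T, B3=F, B4=F, B5=E, B6=F, B7=T, B7=F
input #2 (a=4, d=1, w=3): events B2->S, B1->T, B3->T, B3->F, B5->S, B4->F, B6->F, B7->T, B7->F; covers B1=T, B2=S, B3=T, B3=F, B4=F, B5=S, B6=F, B7=T, B7=F
input #3 (a=3, d=2, w=5): events B2->E, B1->F, B3->T, B3->T, B3->F, B5->E, B4->F, B6->T, B7->T, B7->T, B7->F; covers B1=F, B2=E, B3=T, B3=F, B4=F, B5=E, B6=T, B7=T, B7=F
input #4 (a=5, d=1, w=5): events B2->S, B1->T, B3->T, B3->F, B5->S, B4->F, B6->F, B7->T, B7->F; covers B1=T, B2=S, B3=T, B3=F, B4=F, B5=S, B6=F, B7=T, B7=F
the full pool covers 13 outcomes: B1=T, B1=F, B2=S, B2=E, B3=T, B3=F, B4=F, B5=S, B5=E, B6=T, B6=F, B7=T, B7=F
every size-1 subset falls short of the 13 outcomes (best: 9/13)
inputs {2, 3} (size 2) cover everything; no size-2 subset with a lexicographically smaller index list covers all 13

Answer: 2, 3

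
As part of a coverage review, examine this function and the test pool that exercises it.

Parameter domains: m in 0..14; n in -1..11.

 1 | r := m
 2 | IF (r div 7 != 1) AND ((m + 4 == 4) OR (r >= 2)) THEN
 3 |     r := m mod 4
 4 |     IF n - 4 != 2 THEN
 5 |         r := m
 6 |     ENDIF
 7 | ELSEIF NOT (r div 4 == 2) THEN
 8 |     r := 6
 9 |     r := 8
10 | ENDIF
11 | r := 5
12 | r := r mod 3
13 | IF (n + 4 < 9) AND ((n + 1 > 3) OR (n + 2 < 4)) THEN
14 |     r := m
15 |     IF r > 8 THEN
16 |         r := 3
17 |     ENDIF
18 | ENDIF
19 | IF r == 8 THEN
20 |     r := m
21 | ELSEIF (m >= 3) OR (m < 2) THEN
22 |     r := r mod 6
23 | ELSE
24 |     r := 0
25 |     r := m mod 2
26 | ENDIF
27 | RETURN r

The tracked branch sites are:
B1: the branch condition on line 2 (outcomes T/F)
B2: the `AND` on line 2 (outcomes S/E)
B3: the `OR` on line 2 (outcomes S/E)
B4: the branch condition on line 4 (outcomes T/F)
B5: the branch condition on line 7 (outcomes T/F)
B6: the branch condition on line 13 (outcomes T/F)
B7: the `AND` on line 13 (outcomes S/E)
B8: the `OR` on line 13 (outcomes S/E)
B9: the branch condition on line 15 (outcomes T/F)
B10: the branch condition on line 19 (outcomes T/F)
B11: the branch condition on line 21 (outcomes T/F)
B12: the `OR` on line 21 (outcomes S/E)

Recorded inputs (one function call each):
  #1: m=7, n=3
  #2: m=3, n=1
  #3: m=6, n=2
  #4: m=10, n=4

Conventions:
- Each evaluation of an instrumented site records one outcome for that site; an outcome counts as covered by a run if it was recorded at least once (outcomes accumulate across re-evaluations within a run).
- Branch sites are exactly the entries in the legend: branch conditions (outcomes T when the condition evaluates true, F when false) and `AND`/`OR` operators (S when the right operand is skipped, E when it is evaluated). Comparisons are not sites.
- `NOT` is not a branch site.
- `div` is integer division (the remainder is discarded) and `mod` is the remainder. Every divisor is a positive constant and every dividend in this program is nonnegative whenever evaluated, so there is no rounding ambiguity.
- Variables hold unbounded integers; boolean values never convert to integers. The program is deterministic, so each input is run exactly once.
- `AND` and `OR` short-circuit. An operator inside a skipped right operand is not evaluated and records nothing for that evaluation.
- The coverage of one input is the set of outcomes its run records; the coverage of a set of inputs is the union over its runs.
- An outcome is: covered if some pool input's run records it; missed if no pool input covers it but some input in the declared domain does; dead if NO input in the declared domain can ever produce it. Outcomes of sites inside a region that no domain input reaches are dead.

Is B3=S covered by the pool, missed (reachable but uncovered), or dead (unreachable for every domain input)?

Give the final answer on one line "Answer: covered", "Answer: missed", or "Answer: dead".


no pool input records B3=S
but domain input (m=0, n=-1) does record it -> reachable, so missed
Answer: missed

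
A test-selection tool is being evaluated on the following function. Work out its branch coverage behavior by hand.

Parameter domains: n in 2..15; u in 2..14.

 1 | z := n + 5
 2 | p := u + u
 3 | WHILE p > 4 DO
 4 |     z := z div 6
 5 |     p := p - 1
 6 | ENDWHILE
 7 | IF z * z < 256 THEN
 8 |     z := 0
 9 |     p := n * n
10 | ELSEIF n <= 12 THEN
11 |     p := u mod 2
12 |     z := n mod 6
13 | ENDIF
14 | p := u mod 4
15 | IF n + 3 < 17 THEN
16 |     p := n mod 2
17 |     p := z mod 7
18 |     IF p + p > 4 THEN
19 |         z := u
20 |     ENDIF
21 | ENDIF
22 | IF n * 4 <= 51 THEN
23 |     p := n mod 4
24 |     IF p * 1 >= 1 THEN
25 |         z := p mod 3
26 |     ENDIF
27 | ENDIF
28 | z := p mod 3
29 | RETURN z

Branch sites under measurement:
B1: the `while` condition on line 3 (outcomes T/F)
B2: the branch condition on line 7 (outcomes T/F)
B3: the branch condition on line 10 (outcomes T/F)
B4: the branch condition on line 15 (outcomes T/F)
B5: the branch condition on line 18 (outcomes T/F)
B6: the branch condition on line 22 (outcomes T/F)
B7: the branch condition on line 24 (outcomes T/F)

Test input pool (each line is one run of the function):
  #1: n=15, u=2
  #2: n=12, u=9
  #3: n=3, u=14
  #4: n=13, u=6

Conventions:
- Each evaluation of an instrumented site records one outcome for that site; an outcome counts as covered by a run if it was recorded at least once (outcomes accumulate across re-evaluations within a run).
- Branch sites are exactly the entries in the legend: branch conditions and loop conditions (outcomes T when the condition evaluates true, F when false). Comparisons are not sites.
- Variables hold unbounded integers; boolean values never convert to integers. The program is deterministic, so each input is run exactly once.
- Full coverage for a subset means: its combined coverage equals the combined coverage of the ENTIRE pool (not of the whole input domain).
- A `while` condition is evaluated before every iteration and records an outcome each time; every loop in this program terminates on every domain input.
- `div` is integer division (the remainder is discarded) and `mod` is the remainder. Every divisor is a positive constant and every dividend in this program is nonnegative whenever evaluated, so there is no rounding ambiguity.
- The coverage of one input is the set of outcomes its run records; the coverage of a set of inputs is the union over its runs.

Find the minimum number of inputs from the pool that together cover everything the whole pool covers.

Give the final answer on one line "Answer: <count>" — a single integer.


run #1 (n=15, u=2) runs B1->F, B2->F, B3->F, B4->F, B6->F; records B1=F, B2=F, B3=F, B4=F, B6=F
run #2 (n=12, u=9) runs B1->T, B1->T, B1->T, B1->T, B1->T, B1->T, B1->T, B1->T, B1->T, B1->T, B1->T, B1->T, B1->T, B1->T, ...; records B1=T, B1=F, B2=T, B4=T, B5=F, B6=T, B7=F
run #3 (n=3, u=14) runs B1->T, B1->T, B1->T, B1->T, B1->T, B1->T, B1->T, B1->T, B1->T, B1->T, B1->T, B1->T, B1->T, B1->T, ...; records B1=T, B1=F, B2=T, B4=T, B5=F, B6=T, B7=T
run #4 (n=13, u=6) runs B1->T, B1->T, B1->T, B1->T, B1->T, B1->T, B1->T, B1->T, B1->F, B2->T, B4->T, B5->F, B6->F; records B1=T, B1=F, B2=T, B4=T, B5=F, B6=F
pool-wide coverage (12 outcomes): B1=T, B1=F, B2=T, B2=F, B3=F, B4=T, B4=F, B5=F, B6=T, B6=F, B7=T, B7=F
no size-1 subset reaches all 12 outcomes (best union: 7/12)
no size-2 subset reaches all 12 outcomes (best union: 11/12)
the canonical winner is {1, 2, 3}: size 3, full 12-outcome coverage, earliest index list among size-3 covers
Answer: 3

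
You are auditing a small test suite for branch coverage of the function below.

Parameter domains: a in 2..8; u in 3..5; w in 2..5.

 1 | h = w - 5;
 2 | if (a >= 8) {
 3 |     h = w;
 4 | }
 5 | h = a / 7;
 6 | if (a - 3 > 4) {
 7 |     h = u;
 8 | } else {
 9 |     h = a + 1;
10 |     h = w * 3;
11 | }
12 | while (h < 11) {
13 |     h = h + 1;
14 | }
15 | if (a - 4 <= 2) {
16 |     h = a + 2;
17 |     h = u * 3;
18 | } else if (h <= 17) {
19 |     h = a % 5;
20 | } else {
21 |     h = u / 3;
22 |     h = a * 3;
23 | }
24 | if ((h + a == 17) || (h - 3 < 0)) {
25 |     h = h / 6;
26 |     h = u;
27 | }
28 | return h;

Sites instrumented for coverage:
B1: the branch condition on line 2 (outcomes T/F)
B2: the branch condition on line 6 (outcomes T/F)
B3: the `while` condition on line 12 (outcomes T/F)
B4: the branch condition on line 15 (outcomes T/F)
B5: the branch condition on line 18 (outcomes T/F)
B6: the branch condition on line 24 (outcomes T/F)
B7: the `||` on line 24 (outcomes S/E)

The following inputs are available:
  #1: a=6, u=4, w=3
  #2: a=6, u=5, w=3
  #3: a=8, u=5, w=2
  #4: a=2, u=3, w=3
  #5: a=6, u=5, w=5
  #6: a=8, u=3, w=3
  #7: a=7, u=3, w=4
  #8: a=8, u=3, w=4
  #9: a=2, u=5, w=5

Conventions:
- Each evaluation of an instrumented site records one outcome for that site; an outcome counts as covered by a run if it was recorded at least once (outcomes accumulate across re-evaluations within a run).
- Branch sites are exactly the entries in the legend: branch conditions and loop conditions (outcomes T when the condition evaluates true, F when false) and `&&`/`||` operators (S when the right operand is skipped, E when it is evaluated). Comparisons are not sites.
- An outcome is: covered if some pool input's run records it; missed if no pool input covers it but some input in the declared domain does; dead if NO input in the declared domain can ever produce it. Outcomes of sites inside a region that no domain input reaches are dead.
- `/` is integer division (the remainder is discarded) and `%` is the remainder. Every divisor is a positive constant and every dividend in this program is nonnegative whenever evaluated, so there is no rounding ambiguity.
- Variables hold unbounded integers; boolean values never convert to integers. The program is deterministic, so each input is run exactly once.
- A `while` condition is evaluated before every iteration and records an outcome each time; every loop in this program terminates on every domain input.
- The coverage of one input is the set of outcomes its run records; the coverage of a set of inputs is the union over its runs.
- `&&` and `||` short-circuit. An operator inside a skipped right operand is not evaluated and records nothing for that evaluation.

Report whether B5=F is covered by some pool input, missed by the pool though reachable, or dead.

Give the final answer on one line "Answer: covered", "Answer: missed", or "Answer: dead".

no pool input records B5=F
checking all 84 inputs in the declared domain: B5=F is never recorded -> dead

Answer: dead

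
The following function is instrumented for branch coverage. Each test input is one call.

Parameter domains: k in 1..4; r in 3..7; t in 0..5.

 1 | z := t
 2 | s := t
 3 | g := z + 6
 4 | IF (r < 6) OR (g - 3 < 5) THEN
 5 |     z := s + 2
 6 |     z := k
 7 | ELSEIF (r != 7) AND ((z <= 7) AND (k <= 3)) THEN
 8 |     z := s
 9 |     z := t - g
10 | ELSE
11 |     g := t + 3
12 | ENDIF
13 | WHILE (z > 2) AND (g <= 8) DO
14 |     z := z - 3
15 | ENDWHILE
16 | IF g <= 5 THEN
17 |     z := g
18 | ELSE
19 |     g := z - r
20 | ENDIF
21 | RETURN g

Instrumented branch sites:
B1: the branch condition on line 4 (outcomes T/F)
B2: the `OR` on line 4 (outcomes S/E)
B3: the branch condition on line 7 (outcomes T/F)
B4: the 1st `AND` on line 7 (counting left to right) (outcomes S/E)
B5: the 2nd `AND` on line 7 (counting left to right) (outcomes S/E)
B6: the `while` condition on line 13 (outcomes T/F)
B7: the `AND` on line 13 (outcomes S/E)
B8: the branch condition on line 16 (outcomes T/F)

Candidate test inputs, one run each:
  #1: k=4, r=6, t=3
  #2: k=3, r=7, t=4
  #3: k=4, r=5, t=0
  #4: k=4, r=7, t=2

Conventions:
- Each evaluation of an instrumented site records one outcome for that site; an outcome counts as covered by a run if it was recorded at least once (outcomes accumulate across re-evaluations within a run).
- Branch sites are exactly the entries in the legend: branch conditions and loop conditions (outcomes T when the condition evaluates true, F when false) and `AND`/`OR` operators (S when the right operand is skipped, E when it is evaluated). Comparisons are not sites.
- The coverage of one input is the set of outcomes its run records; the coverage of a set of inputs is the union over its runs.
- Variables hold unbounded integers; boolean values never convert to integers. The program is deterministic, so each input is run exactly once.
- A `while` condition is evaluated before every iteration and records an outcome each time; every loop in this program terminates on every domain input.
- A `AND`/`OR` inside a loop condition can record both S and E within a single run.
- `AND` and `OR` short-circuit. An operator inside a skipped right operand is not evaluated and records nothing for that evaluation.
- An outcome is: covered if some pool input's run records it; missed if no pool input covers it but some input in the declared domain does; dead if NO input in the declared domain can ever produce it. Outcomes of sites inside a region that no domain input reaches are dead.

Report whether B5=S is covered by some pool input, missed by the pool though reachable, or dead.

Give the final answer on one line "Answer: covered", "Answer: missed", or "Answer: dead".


no pool input records B5=S
checking all 120 inputs in the declared domain: B5=S is never recorded -> dead
Answer: dead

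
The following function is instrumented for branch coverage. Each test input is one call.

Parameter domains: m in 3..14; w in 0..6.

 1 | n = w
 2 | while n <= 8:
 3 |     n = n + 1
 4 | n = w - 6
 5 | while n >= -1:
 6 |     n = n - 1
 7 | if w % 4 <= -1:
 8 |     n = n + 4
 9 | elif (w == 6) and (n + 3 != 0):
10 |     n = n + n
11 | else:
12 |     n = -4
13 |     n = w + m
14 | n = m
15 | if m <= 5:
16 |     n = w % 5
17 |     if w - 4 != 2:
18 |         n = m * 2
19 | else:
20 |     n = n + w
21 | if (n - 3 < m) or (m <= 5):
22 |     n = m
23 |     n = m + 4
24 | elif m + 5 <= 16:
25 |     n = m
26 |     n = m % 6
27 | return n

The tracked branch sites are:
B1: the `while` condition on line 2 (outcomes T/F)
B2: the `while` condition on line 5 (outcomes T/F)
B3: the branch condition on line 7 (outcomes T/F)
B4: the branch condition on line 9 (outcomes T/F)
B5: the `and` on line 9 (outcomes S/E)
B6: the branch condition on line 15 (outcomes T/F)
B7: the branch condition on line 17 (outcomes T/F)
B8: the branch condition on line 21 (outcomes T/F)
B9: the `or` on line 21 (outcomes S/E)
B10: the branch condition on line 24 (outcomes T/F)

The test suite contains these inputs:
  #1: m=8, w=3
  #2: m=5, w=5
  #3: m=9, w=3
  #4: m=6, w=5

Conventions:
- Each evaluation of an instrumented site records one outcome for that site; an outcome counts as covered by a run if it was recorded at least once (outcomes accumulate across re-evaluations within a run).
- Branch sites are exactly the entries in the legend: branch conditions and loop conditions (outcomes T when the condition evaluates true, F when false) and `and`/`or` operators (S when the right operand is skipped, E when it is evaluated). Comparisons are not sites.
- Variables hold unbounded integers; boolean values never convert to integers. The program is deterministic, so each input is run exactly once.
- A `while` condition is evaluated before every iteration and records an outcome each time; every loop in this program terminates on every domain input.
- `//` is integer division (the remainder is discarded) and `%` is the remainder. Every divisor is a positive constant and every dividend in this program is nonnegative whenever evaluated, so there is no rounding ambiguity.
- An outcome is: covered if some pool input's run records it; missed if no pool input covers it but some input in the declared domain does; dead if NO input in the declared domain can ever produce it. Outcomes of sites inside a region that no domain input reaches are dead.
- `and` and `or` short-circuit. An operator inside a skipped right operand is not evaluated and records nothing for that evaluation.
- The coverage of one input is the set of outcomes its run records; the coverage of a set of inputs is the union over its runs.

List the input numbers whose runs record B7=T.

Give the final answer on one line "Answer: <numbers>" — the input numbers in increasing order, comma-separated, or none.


input #1 (m=8, w=3): misses B7=T
input #2 (m=5, w=5): covers B7=T
input #3 (m=9, w=3): misses B7=T
input #4 (m=6, w=5): misses B7=T
Answer: 2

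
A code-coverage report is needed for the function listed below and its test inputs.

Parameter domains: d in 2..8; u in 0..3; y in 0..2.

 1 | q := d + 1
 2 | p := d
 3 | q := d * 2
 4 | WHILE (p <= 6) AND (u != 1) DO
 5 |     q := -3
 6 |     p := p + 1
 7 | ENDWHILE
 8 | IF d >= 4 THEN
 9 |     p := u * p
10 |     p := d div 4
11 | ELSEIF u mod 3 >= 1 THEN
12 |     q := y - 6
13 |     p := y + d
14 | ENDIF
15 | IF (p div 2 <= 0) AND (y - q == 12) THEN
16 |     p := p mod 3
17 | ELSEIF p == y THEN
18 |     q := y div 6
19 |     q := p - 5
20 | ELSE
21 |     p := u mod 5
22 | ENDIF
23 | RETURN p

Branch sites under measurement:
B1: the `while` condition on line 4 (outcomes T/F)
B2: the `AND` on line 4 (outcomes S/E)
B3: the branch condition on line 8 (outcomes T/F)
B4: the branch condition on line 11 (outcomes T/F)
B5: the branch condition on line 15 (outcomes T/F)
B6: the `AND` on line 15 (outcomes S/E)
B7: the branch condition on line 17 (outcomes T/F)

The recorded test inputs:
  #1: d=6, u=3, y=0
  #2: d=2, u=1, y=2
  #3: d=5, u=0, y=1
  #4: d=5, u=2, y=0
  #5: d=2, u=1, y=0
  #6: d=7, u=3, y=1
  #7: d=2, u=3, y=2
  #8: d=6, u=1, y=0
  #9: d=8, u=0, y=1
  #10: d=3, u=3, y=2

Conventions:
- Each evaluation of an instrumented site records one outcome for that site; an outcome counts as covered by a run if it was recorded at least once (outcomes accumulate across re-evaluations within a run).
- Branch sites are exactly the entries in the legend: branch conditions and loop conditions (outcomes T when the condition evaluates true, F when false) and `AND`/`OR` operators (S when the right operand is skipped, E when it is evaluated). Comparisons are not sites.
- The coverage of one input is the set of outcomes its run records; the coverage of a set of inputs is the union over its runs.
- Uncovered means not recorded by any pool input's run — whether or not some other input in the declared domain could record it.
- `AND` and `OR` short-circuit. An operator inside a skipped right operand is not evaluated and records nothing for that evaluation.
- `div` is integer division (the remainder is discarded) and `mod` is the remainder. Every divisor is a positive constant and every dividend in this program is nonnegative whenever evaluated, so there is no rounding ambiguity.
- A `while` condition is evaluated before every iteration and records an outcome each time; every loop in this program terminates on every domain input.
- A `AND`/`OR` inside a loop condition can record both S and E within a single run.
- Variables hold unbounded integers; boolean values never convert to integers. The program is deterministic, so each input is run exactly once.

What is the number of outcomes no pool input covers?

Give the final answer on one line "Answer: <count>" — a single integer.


#1 (d=6, u=3, y=0) -> B2->E, B1->T, B2->S, B1->F, B3->T, B6->E, B5->F, B7->F; covered: B1=T, B1=F, B2=S, B2=E, B3=T, B5=F, B6=E, B7=F
#2 (d=2, u=1, y=2) -> B2->E, B1->F, B3->F, B4->T, B6->S, B5->F, B7->F; covered: B1=F, B2=E, B3=F, B4=T, B5=F, B6=S, B7=F
#3 (d=5, u=0, y=1) -> B2->E, B1->T, B2->E, B1->T, B2->S, B1->F, B3->T, B6->E, B5->F, B7->T; covered: B1=T, B1=F, B2=S, B2=E, B3=T, B5=F, B6=E, B7=T
#4 (d=5, u=2, y=0) -> B2->E, B1->T, B2->E, B1->T, B2->S, B1->F, B3->T, B6->E, B5->F, B7->F; covered: B1=T, B1=F, B2=S, B2=E, B3=T, B5=F, B6=E, B7=F
#5 (d=2, u=1, y=0) -> B2->E, B1->F, B3->F, B4->T, B6->S, B5->F, B7->F; covered: B1=F, B2=E, B3=F, B4=T, B5=F, B6=S, B7=F
#6 (d=7, u=3, y=1) -> B2->S, B1->F, B3->T, B6->E, B5->F, B7->T; covered: B1=F, B2=S, B3=T, B5=F, B6=E, B7=T
#7 (d=2, u=3, y=2) -> B2->E, B1->T, B2->E, B1->T, B2->E, B1->T, B2->E, B1->T, B2->E, B1->T, B2->S, B1->F, B3->F, B4->F, ...; covered: B1=T, B1=F, B2=S, B2=E, B3=F, B4=F, B5=F, B6=S, B7=F
#8 (d=6, u=1, y=0) -> B2->E, B1->F, B3->T, B6->E, B5->F, B7->F; covered: B1=F, B2=E, B3=T, B5=F, B6=E, B7=F
#9 (d=8, u=0, y=1) -> B2->S, B1->F, B3->T, B6->S, B5->F, B7->F; covered: B1=F, B2=S, B3=T, B5=F, B6=S, B7=F
#10 (d=3, u=3, y=2) -> B2->E, B1->T, B2->E, B1->T, B2->E, B1->T, B2->E, B1->T, B2->S, B1->F, B3->F, B4->F, B6->S, B5->F, ...; covered: B1=T, B1=F, B2=S, B2=E, B3=F, B4=F, B5=F, B6=S, B7=F
union over the pool: B1=T, B1=F, B2=S, B2=E, B3=T, B3=F, B4=T, B4=F, B5=F, B6=S, B6=E, B7=T, B7=F
uncovered (1 of 14): B5=T
Answer: 1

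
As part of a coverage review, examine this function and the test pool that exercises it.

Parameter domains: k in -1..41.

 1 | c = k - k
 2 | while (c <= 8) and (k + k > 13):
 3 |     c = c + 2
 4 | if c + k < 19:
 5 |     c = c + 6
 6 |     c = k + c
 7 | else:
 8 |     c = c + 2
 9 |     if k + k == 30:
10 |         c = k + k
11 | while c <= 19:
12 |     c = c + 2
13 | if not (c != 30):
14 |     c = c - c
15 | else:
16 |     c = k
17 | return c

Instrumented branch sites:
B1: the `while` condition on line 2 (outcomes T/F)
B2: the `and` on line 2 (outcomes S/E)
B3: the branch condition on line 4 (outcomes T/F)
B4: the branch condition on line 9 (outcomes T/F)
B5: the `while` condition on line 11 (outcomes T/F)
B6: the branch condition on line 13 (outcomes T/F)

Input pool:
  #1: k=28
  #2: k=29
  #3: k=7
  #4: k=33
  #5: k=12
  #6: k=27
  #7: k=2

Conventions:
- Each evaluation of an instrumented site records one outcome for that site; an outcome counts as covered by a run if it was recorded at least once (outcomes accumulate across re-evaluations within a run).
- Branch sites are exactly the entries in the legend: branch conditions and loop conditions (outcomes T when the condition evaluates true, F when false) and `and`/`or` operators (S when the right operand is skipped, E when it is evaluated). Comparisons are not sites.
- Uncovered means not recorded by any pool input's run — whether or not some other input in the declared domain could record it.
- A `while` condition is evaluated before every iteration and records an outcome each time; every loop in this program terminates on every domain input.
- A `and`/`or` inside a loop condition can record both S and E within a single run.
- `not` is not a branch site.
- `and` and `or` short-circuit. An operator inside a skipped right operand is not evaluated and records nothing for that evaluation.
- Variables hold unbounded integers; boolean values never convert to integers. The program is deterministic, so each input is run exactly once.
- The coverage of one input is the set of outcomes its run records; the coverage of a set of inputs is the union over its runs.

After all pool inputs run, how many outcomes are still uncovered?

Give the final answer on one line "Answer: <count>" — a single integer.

input #1 (k=28): covers B1=T, B1=F, B2=S, B2=E, B3=F, B4=F, B5=T, B5=F, B6=F
input #2 (k=29): covers B1=T, B1=F, B2=S, B2=E, B3=F, B4=F, B5=T, B5=F, B6=F
input #3 (k=7): covers B1=T, B1=F, B2=S, B2=E, B3=T, B5=F, B6=F
input #4 (k=33): covers B1=T, B1=F, B2=S, B2=E, B3=F, B4=F, B5=T, B5=F, B6=F
input #5 (k=12): covers B1=T, B1=F, B2=S, B2=E, B3=F, B4=F, B5=T, B5=F, B6=F
input #6 (k=27): covers B1=T, B1=F, B2=S, B2=E, B3=F, B4=F, B5=T, B5=F, B6=F
input #7 (k=2): covers B1=F, B2=E, B3=T, B5=T, B5=F, B6=F
union over the pool: B1=T, B1=F, B2=S, B2=E, B3=T, B3=F, B4=F, B5=T, B5=F, B6=F
uncovered (2 of 12): B4=T, B6=T

Answer: 2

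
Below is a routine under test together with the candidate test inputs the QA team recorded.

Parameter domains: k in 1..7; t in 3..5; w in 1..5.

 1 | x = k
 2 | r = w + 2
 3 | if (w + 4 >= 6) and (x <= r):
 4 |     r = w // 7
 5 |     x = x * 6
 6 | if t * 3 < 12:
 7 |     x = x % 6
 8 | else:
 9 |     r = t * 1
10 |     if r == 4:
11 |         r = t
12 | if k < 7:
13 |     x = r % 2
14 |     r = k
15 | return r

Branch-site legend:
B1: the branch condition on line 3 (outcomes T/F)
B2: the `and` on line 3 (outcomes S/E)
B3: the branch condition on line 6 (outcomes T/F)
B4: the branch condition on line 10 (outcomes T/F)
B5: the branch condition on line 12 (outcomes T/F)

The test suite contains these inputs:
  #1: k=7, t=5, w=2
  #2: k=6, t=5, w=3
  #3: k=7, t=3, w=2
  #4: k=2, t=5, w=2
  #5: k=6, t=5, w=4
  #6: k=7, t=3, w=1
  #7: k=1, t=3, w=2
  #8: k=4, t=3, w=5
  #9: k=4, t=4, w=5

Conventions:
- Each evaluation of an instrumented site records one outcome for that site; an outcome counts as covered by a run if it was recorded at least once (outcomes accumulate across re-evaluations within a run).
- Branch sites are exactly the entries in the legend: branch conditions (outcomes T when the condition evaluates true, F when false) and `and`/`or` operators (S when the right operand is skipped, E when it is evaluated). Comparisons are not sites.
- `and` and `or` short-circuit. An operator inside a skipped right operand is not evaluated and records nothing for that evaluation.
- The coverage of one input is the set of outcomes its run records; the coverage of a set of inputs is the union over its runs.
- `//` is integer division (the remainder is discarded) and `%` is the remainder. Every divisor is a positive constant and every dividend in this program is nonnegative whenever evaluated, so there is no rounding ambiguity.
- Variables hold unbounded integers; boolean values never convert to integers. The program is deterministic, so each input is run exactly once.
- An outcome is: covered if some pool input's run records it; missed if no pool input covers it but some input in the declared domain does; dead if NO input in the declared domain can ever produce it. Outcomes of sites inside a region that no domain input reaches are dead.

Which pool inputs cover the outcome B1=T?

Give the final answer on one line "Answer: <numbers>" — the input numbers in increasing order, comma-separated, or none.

input #1 (k=7, t=5, w=2): does not produce B1=T
input #2 (k=6, t=5, w=3): does not produce B1=T
input #3 (k=7, t=3, w=2): does not produce B1=T
input #4 (k=2, t=5, w=2): produces B1=T
input #5 (k=6, t=5, w=4): produces B1=T
input #6 (k=7, t=3, w=1): does not produce B1=T
input #7 (k=1, t=3, w=2): produces B1=T
input #8 (k=4, t=3, w=5): produces B1=T
input #9 (k=4, t=4, w=5): produces B1=T

Answer: 4, 5, 7, 8, 9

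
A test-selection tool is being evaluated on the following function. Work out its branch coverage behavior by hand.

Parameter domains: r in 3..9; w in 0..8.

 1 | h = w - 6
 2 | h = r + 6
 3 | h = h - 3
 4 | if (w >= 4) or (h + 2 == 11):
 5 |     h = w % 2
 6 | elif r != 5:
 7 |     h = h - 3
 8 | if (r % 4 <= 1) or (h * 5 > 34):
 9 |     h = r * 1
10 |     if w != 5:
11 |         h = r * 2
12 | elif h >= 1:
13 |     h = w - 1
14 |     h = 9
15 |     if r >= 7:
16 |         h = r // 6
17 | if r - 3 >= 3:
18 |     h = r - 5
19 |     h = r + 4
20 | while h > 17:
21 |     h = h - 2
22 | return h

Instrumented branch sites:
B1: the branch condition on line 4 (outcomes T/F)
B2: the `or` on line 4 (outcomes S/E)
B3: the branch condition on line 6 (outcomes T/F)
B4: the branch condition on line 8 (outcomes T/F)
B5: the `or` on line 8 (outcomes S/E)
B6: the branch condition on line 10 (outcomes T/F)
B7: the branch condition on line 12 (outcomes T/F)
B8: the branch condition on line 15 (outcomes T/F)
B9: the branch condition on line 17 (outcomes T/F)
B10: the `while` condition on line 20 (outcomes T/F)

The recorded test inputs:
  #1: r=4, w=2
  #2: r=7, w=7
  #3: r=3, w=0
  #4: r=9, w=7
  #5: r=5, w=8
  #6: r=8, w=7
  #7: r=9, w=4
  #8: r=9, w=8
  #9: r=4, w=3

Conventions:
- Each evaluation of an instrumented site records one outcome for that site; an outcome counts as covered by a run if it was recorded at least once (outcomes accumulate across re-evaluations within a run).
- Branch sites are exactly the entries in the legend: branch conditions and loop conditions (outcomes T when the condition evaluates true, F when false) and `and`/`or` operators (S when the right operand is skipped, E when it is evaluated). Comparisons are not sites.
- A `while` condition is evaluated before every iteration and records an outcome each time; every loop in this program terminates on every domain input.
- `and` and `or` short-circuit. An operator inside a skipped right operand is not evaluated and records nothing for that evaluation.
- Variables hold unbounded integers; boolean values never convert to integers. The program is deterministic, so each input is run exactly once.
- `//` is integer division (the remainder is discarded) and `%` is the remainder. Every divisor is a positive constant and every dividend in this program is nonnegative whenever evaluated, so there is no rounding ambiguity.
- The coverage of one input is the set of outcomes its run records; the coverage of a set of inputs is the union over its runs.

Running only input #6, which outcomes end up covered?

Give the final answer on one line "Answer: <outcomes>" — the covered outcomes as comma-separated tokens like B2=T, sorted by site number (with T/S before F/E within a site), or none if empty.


Tracing the run of input #6 (r=8, w=7):
  B2->S, B1->T, B5->S, B4->T, B6->T, B9->T, B10->F
distinct outcomes covered: B1=T, B2=S, B4=T, B5=S, B6=T, B9=T, B10=F
Answer: B1=T, B2=S, B4=T, B5=S, B6=T, B9=T, B10=F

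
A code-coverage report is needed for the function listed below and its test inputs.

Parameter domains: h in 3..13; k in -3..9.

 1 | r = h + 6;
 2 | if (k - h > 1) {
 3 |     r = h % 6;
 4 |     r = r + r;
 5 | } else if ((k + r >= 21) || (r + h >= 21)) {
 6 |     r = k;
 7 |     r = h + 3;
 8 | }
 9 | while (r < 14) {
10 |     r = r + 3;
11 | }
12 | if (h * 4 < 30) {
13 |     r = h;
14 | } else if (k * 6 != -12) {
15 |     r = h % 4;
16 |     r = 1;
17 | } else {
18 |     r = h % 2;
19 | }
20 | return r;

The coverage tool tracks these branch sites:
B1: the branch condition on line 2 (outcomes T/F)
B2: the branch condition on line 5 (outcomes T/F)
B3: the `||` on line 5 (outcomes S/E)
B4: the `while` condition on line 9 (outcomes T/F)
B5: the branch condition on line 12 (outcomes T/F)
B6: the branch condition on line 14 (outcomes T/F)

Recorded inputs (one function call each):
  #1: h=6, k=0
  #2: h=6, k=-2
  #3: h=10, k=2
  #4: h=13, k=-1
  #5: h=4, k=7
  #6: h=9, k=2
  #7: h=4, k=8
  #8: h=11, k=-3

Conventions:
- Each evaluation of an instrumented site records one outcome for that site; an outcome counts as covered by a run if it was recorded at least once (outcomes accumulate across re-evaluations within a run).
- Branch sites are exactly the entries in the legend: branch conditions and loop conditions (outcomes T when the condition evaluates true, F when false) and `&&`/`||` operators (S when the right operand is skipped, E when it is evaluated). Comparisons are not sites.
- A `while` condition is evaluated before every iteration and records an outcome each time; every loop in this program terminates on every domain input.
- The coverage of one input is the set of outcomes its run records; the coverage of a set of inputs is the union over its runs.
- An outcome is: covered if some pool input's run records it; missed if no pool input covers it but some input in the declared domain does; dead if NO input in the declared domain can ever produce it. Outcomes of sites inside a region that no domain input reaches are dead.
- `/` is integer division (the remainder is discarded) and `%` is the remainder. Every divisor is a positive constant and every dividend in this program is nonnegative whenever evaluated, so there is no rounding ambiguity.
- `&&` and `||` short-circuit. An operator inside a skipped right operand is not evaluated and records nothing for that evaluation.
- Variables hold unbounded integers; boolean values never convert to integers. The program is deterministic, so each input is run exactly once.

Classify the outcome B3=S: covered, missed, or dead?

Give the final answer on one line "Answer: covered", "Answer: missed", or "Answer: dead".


no pool input records B3=S
but domain input (h=7, k=8) does record it -> reachable, so missed
Answer: missed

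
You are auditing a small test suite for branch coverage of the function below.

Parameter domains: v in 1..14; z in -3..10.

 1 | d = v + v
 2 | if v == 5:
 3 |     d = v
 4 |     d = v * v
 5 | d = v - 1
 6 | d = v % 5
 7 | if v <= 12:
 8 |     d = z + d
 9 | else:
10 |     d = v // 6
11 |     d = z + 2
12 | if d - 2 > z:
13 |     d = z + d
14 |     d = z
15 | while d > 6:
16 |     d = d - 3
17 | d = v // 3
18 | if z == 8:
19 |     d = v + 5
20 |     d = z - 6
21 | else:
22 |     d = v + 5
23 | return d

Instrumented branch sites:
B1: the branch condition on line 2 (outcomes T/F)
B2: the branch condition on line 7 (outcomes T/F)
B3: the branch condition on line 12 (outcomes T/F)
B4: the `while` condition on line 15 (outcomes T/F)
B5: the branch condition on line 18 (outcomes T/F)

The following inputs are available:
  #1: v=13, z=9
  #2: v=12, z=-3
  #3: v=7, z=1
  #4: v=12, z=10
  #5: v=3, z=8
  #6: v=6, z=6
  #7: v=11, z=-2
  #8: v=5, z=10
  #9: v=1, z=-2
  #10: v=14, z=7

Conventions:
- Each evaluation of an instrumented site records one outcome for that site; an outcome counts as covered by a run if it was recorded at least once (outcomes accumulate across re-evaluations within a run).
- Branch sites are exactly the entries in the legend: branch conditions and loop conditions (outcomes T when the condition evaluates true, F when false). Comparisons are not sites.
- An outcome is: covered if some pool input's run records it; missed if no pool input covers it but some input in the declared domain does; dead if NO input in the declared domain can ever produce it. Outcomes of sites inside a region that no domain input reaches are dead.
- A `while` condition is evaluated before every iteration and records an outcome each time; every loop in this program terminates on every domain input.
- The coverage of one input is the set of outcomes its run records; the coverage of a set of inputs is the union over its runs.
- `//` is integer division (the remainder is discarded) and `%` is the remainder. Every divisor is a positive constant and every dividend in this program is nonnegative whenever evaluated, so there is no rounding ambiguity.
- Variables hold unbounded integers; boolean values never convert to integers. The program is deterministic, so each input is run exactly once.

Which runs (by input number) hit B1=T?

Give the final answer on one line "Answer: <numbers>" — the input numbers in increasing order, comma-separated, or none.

input #1 (v=13, z=9): does not produce B1=T
input #2 (v=12, z=-3): does not produce B1=T
input #3 (v=7, z=1): does not produce B1=T
input #4 (v=12, z=10): does not produce B1=T
input #5 (v=3, z=8): does not produce B1=T
input #6 (v=6, z=6): does not produce B1=T
input #7 (v=11, z=-2): does not produce B1=T
input #8 (v=5, z=10): produces B1=T
input #9 (v=1, z=-2): does not produce B1=T
input #10 (v=14, z=7): does not produce B1=T

Answer: 8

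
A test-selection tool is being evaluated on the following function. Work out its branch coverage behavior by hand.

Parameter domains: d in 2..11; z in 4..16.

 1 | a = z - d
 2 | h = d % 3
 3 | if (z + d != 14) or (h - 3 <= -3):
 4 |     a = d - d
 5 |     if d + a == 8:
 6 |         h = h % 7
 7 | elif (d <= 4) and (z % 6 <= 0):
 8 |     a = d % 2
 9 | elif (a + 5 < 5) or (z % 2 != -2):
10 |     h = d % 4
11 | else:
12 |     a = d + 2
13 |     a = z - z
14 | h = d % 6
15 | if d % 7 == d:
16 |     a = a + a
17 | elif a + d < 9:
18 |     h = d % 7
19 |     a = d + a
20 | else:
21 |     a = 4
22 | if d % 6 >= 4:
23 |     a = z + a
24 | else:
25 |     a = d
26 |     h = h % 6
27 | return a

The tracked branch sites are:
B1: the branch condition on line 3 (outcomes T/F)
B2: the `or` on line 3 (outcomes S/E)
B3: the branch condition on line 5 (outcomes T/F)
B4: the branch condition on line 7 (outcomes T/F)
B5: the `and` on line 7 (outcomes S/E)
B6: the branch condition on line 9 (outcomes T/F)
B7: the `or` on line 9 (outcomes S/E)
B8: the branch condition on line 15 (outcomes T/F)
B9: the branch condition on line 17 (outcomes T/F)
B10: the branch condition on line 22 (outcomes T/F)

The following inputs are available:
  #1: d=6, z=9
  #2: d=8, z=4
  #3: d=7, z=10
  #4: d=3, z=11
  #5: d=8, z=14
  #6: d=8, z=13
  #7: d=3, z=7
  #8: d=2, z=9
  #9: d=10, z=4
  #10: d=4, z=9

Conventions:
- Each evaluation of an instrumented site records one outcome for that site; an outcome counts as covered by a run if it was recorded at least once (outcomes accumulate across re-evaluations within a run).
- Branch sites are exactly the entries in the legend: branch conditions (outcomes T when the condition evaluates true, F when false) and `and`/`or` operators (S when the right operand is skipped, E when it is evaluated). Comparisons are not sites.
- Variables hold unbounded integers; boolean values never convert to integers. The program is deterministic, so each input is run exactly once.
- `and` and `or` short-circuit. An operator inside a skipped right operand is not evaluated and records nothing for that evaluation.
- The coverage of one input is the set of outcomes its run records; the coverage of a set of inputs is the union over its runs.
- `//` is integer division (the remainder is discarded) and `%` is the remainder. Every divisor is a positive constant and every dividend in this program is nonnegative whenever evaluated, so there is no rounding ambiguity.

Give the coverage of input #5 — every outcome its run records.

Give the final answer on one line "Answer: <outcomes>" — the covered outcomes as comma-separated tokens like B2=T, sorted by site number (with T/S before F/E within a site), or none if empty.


Running input #5 (d=8, z=14), event by event:
  B2->S, B1->T, B3->T, B8->F, B9->T, B10->F
distinct outcomes covered: B1=T, B2=S, B3=T, B8=F, B9=T, B10=F
Answer: B1=T, B2=S, B3=T, B8=F, B9=T, B10=F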